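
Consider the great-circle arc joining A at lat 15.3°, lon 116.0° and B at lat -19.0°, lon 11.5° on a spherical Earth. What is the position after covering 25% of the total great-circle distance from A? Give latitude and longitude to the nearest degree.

The haversine formula gives a central angle δ ≈ 1.890 rad (108.3°) between the endpoints.
Interpolate at f = 0.25 with slerp weights a = sin((1−f)δ)/sin δ ≈ 1.041, b = sin(fδ)/sin δ ≈ 0.480.
p = a·p₁ + b·p₂ ≈ (0.004, 0.993, 0.119); φ = arcsin(p_z) ≈ 6.81°, λ = atan2(p_y, p_x) ≈ 89.76°.

≈ lat 7°, lon 90°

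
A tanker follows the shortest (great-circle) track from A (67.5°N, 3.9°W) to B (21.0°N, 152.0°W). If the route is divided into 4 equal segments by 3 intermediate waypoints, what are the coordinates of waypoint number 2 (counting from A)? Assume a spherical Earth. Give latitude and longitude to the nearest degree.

≈ (63°N, 134°W)

The haversine formula gives a central angle δ ≈ 1.543 rad (88.4°) between the endpoints.
Interpolate at f = 2/4 with slerp weights a = sin((1−f)δ)/sin δ ≈ 0.697, b = sin(fδ)/sin δ ≈ 0.697.
p = a·p₁ + b·p₂ ≈ (-0.309, -0.324, 0.894); φ = arcsin(p_z) ≈ 63.42°, λ = atan2(p_y, p_x) ≈ -133.62°.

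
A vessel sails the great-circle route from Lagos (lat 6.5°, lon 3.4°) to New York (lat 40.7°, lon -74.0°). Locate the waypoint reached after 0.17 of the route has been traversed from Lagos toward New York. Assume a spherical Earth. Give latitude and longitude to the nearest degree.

≈ lat 15°, lon -7°

From cos δ = sin φ₁ sin φ₂ + cos φ₁ cos φ₂ cos Δλ, the central angle is δ ≈ 1.330 rad (76.2°).
Interpolate at f = 0.17 with slerp weights a = sin((1−f)δ)/sin δ ≈ 0.920, b = sin(fδ)/sin δ ≈ 0.231.
p = a·p₁ + b·p₂ ≈ (0.960, -0.114, 0.255); φ = arcsin(p_z) ≈ 14.75°, λ = atan2(p_y, p_x) ≈ -6.77°.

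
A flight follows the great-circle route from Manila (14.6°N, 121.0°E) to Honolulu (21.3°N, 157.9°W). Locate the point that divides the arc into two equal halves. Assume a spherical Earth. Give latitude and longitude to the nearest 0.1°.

≈ 23.1°N, 160.6°E

Convert each endpoint to a unit vector on the sphere (x = cos φ cos λ, y = cos φ sin λ, z = sin φ).
The central angle between the endpoints is δ = arccos(p₁·p₂) ≈ 1.338 rad (76.6°).
Interpolate at f = 1/2 with slerp weights a = sin((1−f)δ)/sin δ ≈ 0.637, b = sin(fδ)/sin δ ≈ 0.637.
p = a·p₁ + b·p₂ ≈ (-0.868, 0.305, 0.392); φ = arcsin(p_z) ≈ 23.09°, λ = atan2(p_y, p_x) ≈ 160.62°.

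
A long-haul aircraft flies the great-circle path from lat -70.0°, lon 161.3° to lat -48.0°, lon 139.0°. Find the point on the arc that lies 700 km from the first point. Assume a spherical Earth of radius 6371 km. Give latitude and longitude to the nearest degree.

≈ lat -65°, lon 152°

Write both endpoints as unit vectors p₁, p₂ with components (cos φ cos λ, cos φ sin λ, sin φ).
The central angle between the endpoints is δ = arccos(p₁·p₂) ≈ 0.427 rad (24.5°). The total great-circle distance is δ·R ≈ 0.427 × 6371 ≈ 2723 km, so the target fraction is f = 700/2723 ≈ 0.257.
Interpolate at f ≈ 0.257 with slerp weights a = sin((1−f)δ)/sin δ ≈ 0.753, b = sin(fδ)/sin δ ≈ 0.265.
p = a·p₁ + b·p₂ ≈ (-0.378, 0.199, -0.904); φ = arcsin(p_z) ≈ -64.74°, λ = atan2(p_y, p_x) ≈ 152.24°.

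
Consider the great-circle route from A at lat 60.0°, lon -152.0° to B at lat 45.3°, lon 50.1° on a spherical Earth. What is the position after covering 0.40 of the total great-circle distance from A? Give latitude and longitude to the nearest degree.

Write both endpoints as unit vectors p₁, p₂ with components (cos φ cos λ, cos φ sin λ, sin φ).
The central angle between the endpoints is δ = arccos(p₁·p₂) ≈ 1.277 rad (73.2°).
Interpolate at f = 0.40 with slerp weights a = sin((1−f)δ)/sin δ ≈ 0.724, b = sin(fδ)/sin δ ≈ 0.511.
p = a·p₁ + b·p₂ ≈ (-0.089, 0.106, 0.990); φ = arcsin(p_z) ≈ 82.05°, λ = atan2(p_y, p_x) ≈ 130.25°.

≈ lat 82°, lon 130°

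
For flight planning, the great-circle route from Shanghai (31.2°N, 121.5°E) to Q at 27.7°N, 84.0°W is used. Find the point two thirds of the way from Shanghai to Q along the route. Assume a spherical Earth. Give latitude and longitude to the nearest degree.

Write both endpoints as unit vectors p₁, p₂ with components (cos φ cos λ, cos φ sin λ, sin φ).
The central angle between the endpoints is δ = arccos(p₁·p₂) ≈ 2.029 rad (116.3°).
Interpolate at f = 2/3 with slerp weights a = sin((1−f)δ)/sin δ ≈ 0.698, b = sin(fδ)/sin δ ≈ 1.089.
p = a·p₁ + b·p₂ ≈ (-0.211, -0.450, 0.868); φ = arcsin(p_z) ≈ 60.21°, λ = atan2(p_y, p_x) ≈ -115.17°.

≈ 60°N, 115°W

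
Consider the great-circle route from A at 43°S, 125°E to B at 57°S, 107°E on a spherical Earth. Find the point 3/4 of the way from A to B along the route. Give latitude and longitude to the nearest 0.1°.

≈ 53.8°S, 112.6°E

The haversine formula gives a central angle δ ≈ 0.315 rad (18.0°) between the endpoints.
Interpolate at f = 3/4 with slerp weights a = sin((1−f)δ)/sin δ ≈ 0.254, b = sin(fδ)/sin δ ≈ 0.755.
p = a·p₁ + b·p₂ ≈ (-0.227, 0.546, -0.807); φ = arcsin(p_z) ≈ -53.78°, λ = atan2(p_y, p_x) ≈ 112.57°.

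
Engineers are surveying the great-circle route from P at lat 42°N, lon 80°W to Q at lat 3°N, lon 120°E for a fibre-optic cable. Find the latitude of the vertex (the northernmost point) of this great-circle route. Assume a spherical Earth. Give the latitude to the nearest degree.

≈ 70°N

The great circle lies in the plane with unit normal n̂ = (p₁ × p₂)/|p₁ × p₂|.
Here n̂_z ≈ -0.339; the vertex latitude is φ_max = arccos|n̂_z| ≈ 70.2°.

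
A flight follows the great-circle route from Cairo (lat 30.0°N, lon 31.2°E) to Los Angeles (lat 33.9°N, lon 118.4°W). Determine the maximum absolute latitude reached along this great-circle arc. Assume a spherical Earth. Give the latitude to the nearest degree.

≈ 67°N

The great circle lies in the plane with unit normal n̂ = (p₁ × p₂)/|p₁ × p₂|.
Here n̂_z ≈ -0.387; the vertex latitude is φ_max = arccos|n̂_z| ≈ 67.2°.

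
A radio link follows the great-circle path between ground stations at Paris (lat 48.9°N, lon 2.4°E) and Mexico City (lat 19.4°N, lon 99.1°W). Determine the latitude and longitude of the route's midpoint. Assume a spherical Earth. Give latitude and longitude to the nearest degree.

≈ lat 46°N, lon 61°W

Convert each endpoint to a unit vector on the sphere (x = cos φ cos λ, y = cos φ sin λ, z = sin φ).
The central angle between the endpoints is δ = arccos(p₁·p₂) ≈ 1.444 rad (82.7°).
Interpolate at f = 1/2 with slerp weights a = sin((1−f)δ)/sin δ ≈ 0.666, b = sin(fδ)/sin δ ≈ 0.666.
p = a·p₁ + b·p₂ ≈ (0.338, -0.602, 0.723); φ = arcsin(p_z) ≈ 46.33°, λ = atan2(p_y, p_x) ≈ -60.68°.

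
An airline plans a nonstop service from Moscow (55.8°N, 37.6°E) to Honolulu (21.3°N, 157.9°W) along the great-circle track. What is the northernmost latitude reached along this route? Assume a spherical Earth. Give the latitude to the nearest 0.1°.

≈ 81.8°N

The great circle lies in the plane with unit normal n̂ = (p₁ × p₂)/|p₁ × p₂|.
Here n̂_z ≈ +0.143; the vertex latitude is φ_max = arccos|n̂_z| ≈ 81.8°.
Check via Clairaut: cos φ_max = |cos φ₁| · sin C = cos(55.8°)·sin(14.7°) ≈ 0.143, again giving ≈ 81.8°.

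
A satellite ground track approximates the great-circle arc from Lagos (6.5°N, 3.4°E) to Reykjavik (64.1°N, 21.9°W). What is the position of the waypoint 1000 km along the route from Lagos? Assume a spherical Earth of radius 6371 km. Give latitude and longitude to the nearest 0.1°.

Convert each endpoint to a unit vector on the sphere (x = cos φ cos λ, y = cos φ sin λ, z = sin φ).
The central angle between the endpoints is δ = arccos(p₁·p₂) ≈ 1.054 rad (60.4°). The total great-circle distance is δ·R ≈ 1.054 × 6371 ≈ 6714 km, so the target fraction is f = 1000/6714 ≈ 0.149.
Interpolate at f ≈ 0.149 with slerp weights a = sin((1−f)δ)/sin δ ≈ 0.899, b = sin(fδ)/sin δ ≈ 0.180.
p = a·p₁ + b·p₂ ≈ (0.964, 0.024, 0.264); φ = arcsin(p_z) ≈ 15.28°, λ = atan2(p_y, p_x) ≈ 1.41°.

≈ 15.3°N, 1.4°E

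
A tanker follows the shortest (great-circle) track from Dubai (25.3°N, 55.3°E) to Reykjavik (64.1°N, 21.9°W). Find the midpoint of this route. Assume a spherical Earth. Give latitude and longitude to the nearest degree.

Write both endpoints as unit vectors p₁, p₂ with components (cos φ cos λ, cos φ sin λ, sin φ).
The central angle between the endpoints is δ = arccos(p₁·p₂) ≈ 1.079 rad (61.8°).
Interpolate at f = 1/2 with slerp weights a = sin((1−f)δ)/sin δ ≈ 0.583, b = sin(fδ)/sin δ ≈ 0.583.
p = a·p₁ + b·p₂ ≈ (0.536, 0.338, 0.773); φ = arcsin(p_z) ≈ 50.66°, λ = atan2(p_y, p_x) ≈ 32.25°.

≈ (51°N, 32°E)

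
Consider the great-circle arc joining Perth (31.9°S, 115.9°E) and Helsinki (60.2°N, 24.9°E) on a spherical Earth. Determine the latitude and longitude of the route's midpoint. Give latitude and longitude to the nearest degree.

Write both endpoints as unit vectors p₁, p₂ with components (cos φ cos λ, cos φ sin λ, sin φ).
The central angle between the endpoints is δ = arccos(p₁·p₂) ≈ 2.055 rad (117.8°).
Interpolate at f = 1/2 with slerp weights a = sin((1−f)δ)/sin δ ≈ 0.968, b = sin(fδ)/sin δ ≈ 0.968.
p = a·p₁ + b·p₂ ≈ (0.077, 0.941, 0.328); φ = arcsin(p_z) ≈ 19.17°, λ = atan2(p_y, p_x) ≈ 85.30°.

≈ 19°N, 85°E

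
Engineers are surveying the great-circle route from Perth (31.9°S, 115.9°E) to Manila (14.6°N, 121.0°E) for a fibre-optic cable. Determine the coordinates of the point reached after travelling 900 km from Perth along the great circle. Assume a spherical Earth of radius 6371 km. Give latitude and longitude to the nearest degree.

The haversine formula gives a central angle δ ≈ 0.816 rad (46.8°) between the endpoints. The total great-circle distance is δ·R ≈ 0.816 × 6371 ≈ 5199 km, so the target fraction is f = 900/5199 ≈ 0.173.
Interpolate at f ≈ 0.173 with slerp weights a = sin((1−f)δ)/sin δ ≈ 0.858, b = sin(fδ)/sin δ ≈ 0.193.
p = a·p₁ + b·p₂ ≈ (-0.414, 0.815, -0.404); φ = arcsin(p_z) ≈ -23.86°, λ = atan2(p_y, p_x) ≈ 116.94°.

≈ 24°S, 117°E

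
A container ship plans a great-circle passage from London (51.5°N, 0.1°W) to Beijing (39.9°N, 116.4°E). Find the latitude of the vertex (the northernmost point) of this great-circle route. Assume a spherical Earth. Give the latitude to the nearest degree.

≈ 63°N

The great circle lies in the plane with unit normal n̂ = (p₁ × p₂)/|p₁ × p₂|.
Here n̂_z ≈ +0.446; the vertex latitude is φ_max = arccos|n̂_z| ≈ 63.5°.
Check via Clairaut: cos φ_max = |cos φ₁| · sin C = cos(51.5°)·sin(45.8°) ≈ 0.446, again giving ≈ 63.5°.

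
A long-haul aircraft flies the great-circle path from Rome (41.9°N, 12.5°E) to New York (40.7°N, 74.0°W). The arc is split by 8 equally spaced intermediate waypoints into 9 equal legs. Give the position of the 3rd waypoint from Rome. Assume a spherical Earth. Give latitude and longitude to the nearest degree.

≈ 49°N, 15°W

From cos δ = sin φ₁ sin φ₂ + cos φ₁ cos φ₂ cos Δλ, the central angle is δ ≈ 1.082 rad (62.0°).
Interpolate at f = 3/9 with slerp weights a = sin((1−f)δ)/sin δ ≈ 0.748, b = sin(fδ)/sin δ ≈ 0.400.
p = a·p₁ + b·p₂ ≈ (0.627, -0.171, 0.760); φ = arcsin(p_z) ≈ 49.47°, λ = atan2(p_y, p_x) ≈ -15.23°.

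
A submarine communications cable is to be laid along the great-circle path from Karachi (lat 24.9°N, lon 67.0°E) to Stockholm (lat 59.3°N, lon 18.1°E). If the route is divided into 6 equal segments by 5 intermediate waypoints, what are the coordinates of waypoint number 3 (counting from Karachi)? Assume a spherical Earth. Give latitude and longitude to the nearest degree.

Convert each endpoint to a unit vector on the sphere (x = cos φ cos λ, y = cos φ sin λ, z = sin φ).
The central angle between the endpoints is δ = arccos(p₁·p₂) ≈ 0.841 rad (48.2°).
Interpolate at f = 3/6 with slerp weights a = sin((1−f)δ)/sin δ ≈ 0.548, b = sin(fδ)/sin δ ≈ 0.548.
p = a·p₁ + b·p₂ ≈ (0.460, 0.544, 0.702); φ = arcsin(p_z) ≈ 44.56°, λ = atan2(p_y, p_x) ≈ 49.80°.

≈ lat 45°N, lon 50°E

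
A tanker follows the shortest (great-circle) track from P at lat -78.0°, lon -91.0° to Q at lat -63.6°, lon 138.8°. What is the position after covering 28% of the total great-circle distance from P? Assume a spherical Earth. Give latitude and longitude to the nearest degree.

≈ lat -83°, lon -147°

Write both endpoints as unit vectors p₁, p₂ with components (cos φ cos λ, cos φ sin λ, sin φ).
The central angle between the endpoints is δ = arccos(p₁·p₂) ≈ 0.616 rad (35.3°).
Interpolate at f = 0.28 with slerp weights a = sin((1−f)δ)/sin δ ≈ 0.743, b = sin(fδ)/sin δ ≈ 0.297.
p = a·p₁ + b·p₂ ≈ (-0.102, -0.067, -0.992); φ = arcsin(p_z) ≈ -82.97°, λ = atan2(p_y, p_x) ≈ -146.56°.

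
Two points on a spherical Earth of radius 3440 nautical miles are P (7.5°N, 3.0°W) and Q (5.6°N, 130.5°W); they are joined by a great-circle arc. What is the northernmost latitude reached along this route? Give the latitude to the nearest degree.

The great circle lies in the plane with unit normal n̂ = (p₁ × p₂)/|p₁ × p₂|.
Here n̂_z ≈ -0.968; the vertex latitude is φ_max = arccos|n̂_z| ≈ 14.6°.
Check via Clairaut: cos φ_max = |cos φ₁| · sin C = cos(7.5°)·sin(77.4°) ≈ 0.968, again giving ≈ 14.6°.

≈ 15°N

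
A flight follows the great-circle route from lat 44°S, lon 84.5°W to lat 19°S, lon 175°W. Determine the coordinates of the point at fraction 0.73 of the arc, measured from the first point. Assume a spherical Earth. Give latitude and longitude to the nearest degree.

The haversine formula gives a central angle δ ≈ 1.349 rad (77.3°) between the endpoints.
Interpolate at f = 0.73 with slerp weights a = sin((1−f)δ)/sin δ ≈ 0.365, b = sin(fδ)/sin δ ≈ 0.854.
p = a·p₁ + b·p₂ ≈ (-0.779, -0.332, -0.532); φ = arcsin(p_z) ≈ -32.12°, λ = atan2(p_y, p_x) ≈ -156.93°.

≈ lat 32°S, lon 157°W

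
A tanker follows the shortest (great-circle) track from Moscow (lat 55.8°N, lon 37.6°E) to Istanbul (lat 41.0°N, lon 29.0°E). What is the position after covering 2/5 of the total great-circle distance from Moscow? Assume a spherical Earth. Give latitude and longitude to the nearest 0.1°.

Write both endpoints as unit vectors p₁, p₂ with components (cos φ cos λ, cos φ sin λ, sin φ).
The central angle between the endpoints is δ = arccos(p₁·p₂) ≈ 0.276 rad (15.8°).
Interpolate at f = 2/5 with slerp weights a = sin((1−f)δ)/sin δ ≈ 0.605, b = sin(fδ)/sin δ ≈ 0.404.
p = a·p₁ + b·p₂ ≈ (0.536, 0.355, 0.766); φ = arcsin(p_z) ≈ 49.96°, λ = atan2(p_y, p_x) ≈ 33.53°.

≈ lat 50.0°N, lon 33.5°E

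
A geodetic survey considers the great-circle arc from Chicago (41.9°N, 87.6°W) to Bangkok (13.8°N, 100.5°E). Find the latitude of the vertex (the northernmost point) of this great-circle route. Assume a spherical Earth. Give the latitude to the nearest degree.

≈ 83°N

The great circle lies in the plane with unit normal n̂ = (p₁ × p₂)/|p₁ × p₂|.
Here n̂_z ≈ -0.123; the vertex latitude is φ_max = arccos|n̂_z| ≈ 83.0°.
Check via Clairaut: cos φ_max = |cos φ₁| · sin C = cos(41.9°)·sin(9.5°) ≈ 0.123, again giving ≈ 83.0°.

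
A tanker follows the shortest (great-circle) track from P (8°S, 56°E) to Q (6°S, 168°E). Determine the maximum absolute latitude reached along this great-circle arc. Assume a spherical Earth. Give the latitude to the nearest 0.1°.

≈ 12.4°S

The great circle lies in the plane with unit normal n̂ = (p₁ × p₂)/|p₁ × p₂|.
Here n̂_z ≈ +0.977; the vertex latitude is φ_max = arccos|n̂_z| ≈ 12.4°.
Check via Clairaut: cos φ_max = |cos φ₁| · sin C = cos(8.0°)·sin(99.6°) ≈ 0.977, again giving ≈ 12.4°.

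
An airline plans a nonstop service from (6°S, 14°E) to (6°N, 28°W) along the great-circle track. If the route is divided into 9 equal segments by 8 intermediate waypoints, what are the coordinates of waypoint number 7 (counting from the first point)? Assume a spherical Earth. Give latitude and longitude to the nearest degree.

≈ (3°N, 19°W)

The haversine formula gives a central angle δ ≈ 0.761 rad (43.6°) between the endpoints.
Interpolate at f = 7/9 with slerp weights a = sin((1−f)δ)/sin δ ≈ 0.244, b = sin(fδ)/sin δ ≈ 0.809.
p = a·p₁ + b·p₂ ≈ (0.946, -0.319, 0.059); φ = arcsin(p_z) ≈ 3.39°, λ = atan2(p_y, p_x) ≈ -18.64°.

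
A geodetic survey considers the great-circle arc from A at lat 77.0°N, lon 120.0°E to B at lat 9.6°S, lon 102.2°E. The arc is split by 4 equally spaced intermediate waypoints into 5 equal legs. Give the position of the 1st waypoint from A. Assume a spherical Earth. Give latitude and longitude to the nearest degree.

Write both endpoints as unit vectors p₁, p₂ with components (cos φ cos λ, cos φ sin λ, sin φ).
The central angle between the endpoints is δ = arccos(p₁·p₂) ≈ 1.522 rad (87.2°).
Interpolate at f = 1/5 with slerp weights a = sin((1−f)δ)/sin δ ≈ 0.939, b = sin(fδ)/sin δ ≈ 0.300.
p = a·p₁ + b·p₂ ≈ (-0.168, 0.472, 0.865); φ = arcsin(p_z) ≈ 59.92°, λ = atan2(p_y, p_x) ≈ 109.60°.

≈ lat 60°N, lon 110°E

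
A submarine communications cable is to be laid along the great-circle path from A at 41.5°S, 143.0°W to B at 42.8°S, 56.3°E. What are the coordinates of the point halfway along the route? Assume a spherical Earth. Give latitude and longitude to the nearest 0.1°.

From cos δ = sin φ₁ sin φ₂ + cos φ₁ cos φ₂ cos Δλ, the central angle is δ ≈ 1.639 rad (93.9°).
Interpolate at f = 1/2 with slerp weights a = sin((1−f)δ)/sin δ ≈ 0.733, b = sin(fδ)/sin δ ≈ 0.733.
p = a·p₁ + b·p₂ ≈ (-0.140, 0.117, -0.983); φ = arcsin(p_z) ≈ -79.49°, λ = atan2(p_y, p_x) ≈ 140.11°.

≈ 79.5°S, 140.1°E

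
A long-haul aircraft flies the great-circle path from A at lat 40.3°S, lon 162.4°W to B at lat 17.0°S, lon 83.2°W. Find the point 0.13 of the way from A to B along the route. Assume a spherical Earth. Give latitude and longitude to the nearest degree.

Convert each endpoint to a unit vector on the sphere (x = cos φ cos λ, y = cos φ sin λ, z = sin φ).
The central angle between the endpoints is δ = arccos(p₁·p₂) ≈ 1.239 rad (71.0°).
Interpolate at f = 0.13 with slerp weights a = sin((1−f)δ)/sin δ ≈ 0.932, b = sin(fδ)/sin δ ≈ 0.170.
p = a·p₁ + b·p₂ ≈ (-0.658, -0.376, -0.652); φ = arcsin(p_z) ≈ -40.71°, λ = atan2(p_y, p_x) ≈ -150.27°.

≈ lat 41°S, lon 150°W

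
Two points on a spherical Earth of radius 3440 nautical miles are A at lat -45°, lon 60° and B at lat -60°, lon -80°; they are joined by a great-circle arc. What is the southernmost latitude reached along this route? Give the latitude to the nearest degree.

≈ -76°

The great circle lies in the plane with unit normal n̂ = (p₁ × p₂)/|p₁ × p₂|.
Here n̂_z ≈ -0.242; the vertex latitude is φ_max = arccos|n̂_z| ≈ 76.0°.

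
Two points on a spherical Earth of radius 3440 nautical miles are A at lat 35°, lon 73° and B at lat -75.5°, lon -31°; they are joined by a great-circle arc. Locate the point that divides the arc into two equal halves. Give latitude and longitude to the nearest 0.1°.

≈ lat -26.4°, lon 55.2°

The haversine formula gives a central angle δ ≈ 2.220 rad (127.2°) between the endpoints.
Interpolate at f = 1/2 with slerp weights a = sin((1−f)δ)/sin δ ≈ 1.125, b = sin(fδ)/sin δ ≈ 1.125.
p = a·p₁ + b·p₂ ≈ (0.511, 0.736, -0.444); φ = arcsin(p_z) ≈ -26.35°, λ = atan2(p_y, p_x) ≈ 55.24°.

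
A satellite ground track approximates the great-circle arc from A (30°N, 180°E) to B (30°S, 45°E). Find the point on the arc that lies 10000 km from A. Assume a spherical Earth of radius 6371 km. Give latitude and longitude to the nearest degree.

Write both endpoints as unit vectors p₁, p₂ with components (cos φ cos λ, cos φ sin λ, sin φ).
The central angle between the endpoints is δ = arccos(p₁·p₂) ≈ 2.466 rad (141.3°). The total great-circle distance is δ·R ≈ 2.466 × 6371 ≈ 15711 km, so the target fraction is f = 10000/15711 ≈ 0.637.
Interpolate at f ≈ 0.637 with slerp weights a = sin((1−f)δ)/sin δ ≈ 1.249, b = sin(fδ)/sin δ ≈ 1.599.
p = a·p₁ + b·p₂ ≈ (-0.102, 0.979, -0.175); φ = arcsin(p_z) ≈ -10.08°, λ = atan2(p_y, p_x) ≈ 95.97°.

≈ (10°S, 96°E)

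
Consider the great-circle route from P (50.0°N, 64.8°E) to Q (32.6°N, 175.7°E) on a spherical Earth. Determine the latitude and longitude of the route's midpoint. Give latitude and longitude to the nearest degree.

Convert each endpoint to a unit vector on the sphere (x = cos φ cos λ, y = cos φ sin λ, z = sin φ).
The central angle between the endpoints is δ = arccos(p₁·p₂) ≈ 1.349 rad (77.3°).
Interpolate at f = 1/2 with slerp weights a = sin((1−f)δ)/sin δ ≈ 0.640, b = sin(fδ)/sin δ ≈ 0.640.
p = a·p₁ + b·p₂ ≈ (-0.363, 0.413, 0.835); φ = arcsin(p_z) ≈ 56.67°, λ = atan2(p_y, p_x) ≈ 131.30°.

≈ (57°N, 131°E)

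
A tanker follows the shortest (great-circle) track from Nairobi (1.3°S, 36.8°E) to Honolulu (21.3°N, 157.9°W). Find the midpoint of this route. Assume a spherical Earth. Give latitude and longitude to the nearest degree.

From cos δ = sin φ₁ sin φ₂ + cos φ₁ cos φ₂ cos Δλ, the central angle is δ ≈ 2.712 rad (155.4°).
Interpolate at f = 1/2 with slerp weights a = sin((1−f)δ)/sin δ ≈ 2.347, b = sin(fδ)/sin δ ≈ 2.347.
p = a·p₁ + b·p₂ ≈ (-0.147, 0.583, 0.799); φ = arcsin(p_z) ≈ 53.05°, λ = atan2(p_y, p_x) ≈ 104.17°.

≈ (53°N, 104°E)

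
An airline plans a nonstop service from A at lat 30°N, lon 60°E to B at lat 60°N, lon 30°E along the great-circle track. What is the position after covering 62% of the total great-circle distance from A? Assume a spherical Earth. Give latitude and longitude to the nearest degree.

Write both endpoints as unit vectors p₁, p₂ with components (cos φ cos λ, cos φ sin λ, sin φ).
The central angle between the endpoints is δ = arccos(p₁·p₂) ≈ 0.630 rad (36.1°).
Interpolate at f = 0.62 with slerp weights a = sin((1−f)δ)/sin δ ≈ 0.402, b = sin(fδ)/sin δ ≈ 0.646.
p = a·p₁ + b·p₂ ≈ (0.454, 0.463, 0.761); φ = arcsin(p_z) ≈ 49.55°, λ = atan2(p_y, p_x) ≈ 45.58°.

≈ lat 50°N, lon 46°E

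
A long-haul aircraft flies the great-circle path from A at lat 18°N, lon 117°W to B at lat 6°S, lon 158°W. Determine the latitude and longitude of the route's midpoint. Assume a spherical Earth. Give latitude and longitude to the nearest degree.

≈ lat 6°N, lon 138°W

Convert each endpoint to a unit vector on the sphere (x = cos φ cos λ, y = cos φ sin λ, z = sin φ).
The central angle between the endpoints is δ = arccos(p₁·p₂) ≈ 0.821 rad (47.0°).
Interpolate at f = 1/2 with slerp weights a = sin((1−f)δ)/sin δ ≈ 0.545, b = sin(fδ)/sin δ ≈ 0.545.
p = a·p₁ + b·p₂ ≈ (-0.738, -0.665, 0.112); φ = arcsin(p_z) ≈ 6.40°, λ = atan2(p_y, p_x) ≈ -137.98°.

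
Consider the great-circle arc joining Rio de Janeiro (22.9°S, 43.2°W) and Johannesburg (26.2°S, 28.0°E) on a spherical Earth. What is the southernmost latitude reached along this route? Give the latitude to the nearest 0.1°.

The great circle lies in the plane with unit normal n̂ = (p₁ × p₂)/|p₁ × p₂|.
Here n̂_z ≈ +0.870; the vertex latitude is φ_max = arccos|n̂_z| ≈ 29.5°.
Check via Clairaut: cos φ_max = |cos φ₁| · sin C = cos(22.9°)·sin(109.1°) ≈ 0.870, again giving ≈ 29.5°.

≈ 29.5°S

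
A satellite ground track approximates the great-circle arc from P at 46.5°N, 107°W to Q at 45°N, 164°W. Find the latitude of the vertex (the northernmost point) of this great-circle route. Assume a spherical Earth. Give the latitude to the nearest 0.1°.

≈ 49.5°N

The great circle lies in the plane with unit normal n̂ = (p₁ × p₂)/|p₁ × p₂|.
Here n̂_z ≈ -0.650; the vertex latitude is φ_max = arccos|n̂_z| ≈ 49.5°.
Check via Clairaut: cos φ_max = |cos φ₁| · sin C = cos(46.5°)·sin(70.7°) ≈ 0.650, again giving ≈ 49.5°.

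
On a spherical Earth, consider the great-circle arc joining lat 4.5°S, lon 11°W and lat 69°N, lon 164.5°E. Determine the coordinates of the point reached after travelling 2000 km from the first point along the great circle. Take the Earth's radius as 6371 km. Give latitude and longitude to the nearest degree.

≈ lat 13°N, lon 10°W

From cos δ = sin φ₁ sin φ₂ + cos φ₁ cos φ₂ cos Δλ, the central angle is δ ≈ 2.015 rad (115.4°). The total great-circle distance is δ·R ≈ 2.015 × 6371 ≈ 12835 km, so the target fraction is f = 2000/12835 ≈ 0.156.
Interpolate at f ≈ 0.156 with slerp weights a = sin((1−f)δ)/sin δ ≈ 1.098, b = sin(fδ)/sin δ ≈ 0.342.
p = a·p₁ + b·p₂ ≈ (0.956, -0.176, 0.233); φ = arcsin(p_z) ≈ 13.48°, λ = atan2(p_y, p_x) ≈ -10.43°.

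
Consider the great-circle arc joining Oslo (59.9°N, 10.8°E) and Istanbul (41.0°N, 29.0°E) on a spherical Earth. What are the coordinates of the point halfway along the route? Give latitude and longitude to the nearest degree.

≈ (51°N, 22°E)

Write both endpoints as unit vectors p₁, p₂ with components (cos φ cos λ, cos φ sin λ, sin φ).
The central angle between the endpoints is δ = arccos(p₁·p₂) ≈ 0.384 rad (22.0°).
Interpolate at f = 1/2 with slerp weights a = sin((1−f)δ)/sin δ ≈ 0.509, b = sin(fδ)/sin δ ≈ 0.509.
p = a·p₁ + b·p₂ ≈ (0.587, 0.234, 0.775); φ = arcsin(p_z) ≈ 50.79°, λ = atan2(p_y, p_x) ≈ 21.75°.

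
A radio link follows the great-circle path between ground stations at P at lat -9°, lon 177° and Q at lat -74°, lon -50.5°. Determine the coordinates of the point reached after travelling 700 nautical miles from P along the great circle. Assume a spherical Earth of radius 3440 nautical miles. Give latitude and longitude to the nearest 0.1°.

≈ lat -20.4°, lon 179.5°

From cos δ = sin φ₁ sin φ₂ + cos φ₁ cos φ₂ cos Δλ, the central angle is δ ≈ 1.604 rad (91.9°). The total great-circle distance is δ·R ≈ 1.604 × 3440 ≈ 5519 nmi, so the target fraction is f = 700/5519 ≈ 0.127.
Interpolate at f ≈ 0.127 with slerp weights a = sin((1−f)δ)/sin δ ≈ 0.986, b = sin(fδ)/sin δ ≈ 0.202.
p = a·p₁ + b·p₂ ≈ (-0.937, 0.008, -0.349); φ = arcsin(p_z) ≈ -20.40°, λ = atan2(p_y, p_x) ≈ 179.51°.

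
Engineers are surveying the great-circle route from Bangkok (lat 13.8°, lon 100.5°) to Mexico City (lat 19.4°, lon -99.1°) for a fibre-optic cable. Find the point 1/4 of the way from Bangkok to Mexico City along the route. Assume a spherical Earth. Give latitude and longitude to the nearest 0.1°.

≈ lat 42.7°, lon 124.2°

Convert each endpoint to a unit vector on the sphere (x = cos φ cos λ, y = cos φ sin λ, z = sin φ).
The central angle between the endpoints is δ = arccos(p₁·p₂) ≈ 2.471 rad (141.6°).
Interpolate at f = 1/4 with slerp weights a = sin((1−f)δ)/sin δ ≈ 1.546, b = sin(fδ)/sin δ ≈ 0.933.
p = a·p₁ + b·p₂ ≈ (-0.413, 0.608, 0.679); φ = arcsin(p_z) ≈ 42.73°, λ = atan2(p_y, p_x) ≈ 124.18°.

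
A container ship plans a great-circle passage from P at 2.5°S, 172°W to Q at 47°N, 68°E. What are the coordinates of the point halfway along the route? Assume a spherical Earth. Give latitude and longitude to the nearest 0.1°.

≈ 37.9°N, 146.1°E

Convert each endpoint to a unit vector on the sphere (x = cos φ cos λ, y = cos φ sin λ, z = sin φ).
The central angle between the endpoints is δ = arccos(p₁·p₂) ≈ 1.953 rad (111.9°).
Interpolate at f = 1/2 with slerp weights a = sin((1−f)δ)/sin δ ≈ 0.893, b = sin(fδ)/sin δ ≈ 0.893.
p = a·p₁ + b·p₂ ≈ (-0.655, 0.440, 0.614); φ = arcsin(p_z) ≈ 37.87°, λ = atan2(p_y, p_x) ≈ 146.09°.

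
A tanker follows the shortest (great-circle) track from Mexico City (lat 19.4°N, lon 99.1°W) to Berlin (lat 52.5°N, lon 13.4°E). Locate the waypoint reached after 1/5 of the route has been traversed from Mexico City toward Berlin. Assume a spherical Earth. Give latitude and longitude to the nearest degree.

Convert each endpoint to a unit vector on the sphere (x = cos φ cos λ, y = cos φ sin λ, z = sin φ).
The central angle between the endpoints is δ = arccos(p₁·p₂) ≈ 1.527 rad (87.5°).
Interpolate at f = 1/5 with slerp weights a = sin((1−f)δ)/sin δ ≈ 0.941, b = sin(fδ)/sin δ ≈ 0.301.
p = a·p₁ + b·p₂ ≈ (0.038, -0.834, 0.551); φ = arcsin(p_z) ≈ 33.45°, λ = atan2(p_y, p_x) ≈ -87.40°.

≈ lat 33°N, lon 87°W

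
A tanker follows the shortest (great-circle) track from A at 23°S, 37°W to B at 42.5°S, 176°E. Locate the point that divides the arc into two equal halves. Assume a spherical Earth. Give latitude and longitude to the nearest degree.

The haversine formula gives a central angle δ ≈ 1.881 rad (107.8°) between the endpoints.
Interpolate at f = 1/2 with slerp weights a = sin((1−f)δ)/sin δ ≈ 0.848, b = sin(fδ)/sin δ ≈ 0.848.
p = a·p₁ + b·p₂ ≈ (-0.000, -0.426, -0.905); φ = arcsin(p_z) ≈ -64.77°, λ = atan2(p_y, p_x) ≈ -90.04°.

≈ 65°S, 90°W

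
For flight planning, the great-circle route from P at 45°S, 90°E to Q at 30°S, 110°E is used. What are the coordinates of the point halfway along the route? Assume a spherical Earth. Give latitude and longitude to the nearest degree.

Convert each endpoint to a unit vector on the sphere (x = cos φ cos λ, y = cos φ sin λ, z = sin φ).
The central angle between the endpoints is δ = arccos(p₁·p₂) ≈ 0.379 rad (21.7°).
Interpolate at f = 1/2 with slerp weights a = sin((1−f)δ)/sin δ ≈ 0.509, b = sin(fδ)/sin δ ≈ 0.509.
p = a·p₁ + b·p₂ ≈ (-0.151, 0.774, -0.615); φ = arcsin(p_z) ≈ -37.92°, λ = atan2(p_y, p_x) ≈ 101.02°.

≈ 38°S, 101°E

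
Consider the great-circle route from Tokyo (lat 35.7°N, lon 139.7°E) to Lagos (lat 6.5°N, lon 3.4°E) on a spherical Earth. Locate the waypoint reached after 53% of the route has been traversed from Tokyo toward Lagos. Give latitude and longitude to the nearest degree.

From cos δ = sin φ₁ sin φ₂ + cos φ₁ cos φ₂ cos Δλ, the central angle is δ ≈ 2.114 rad (121.1°).
Interpolate at f = 0.53 with slerp weights a = sin((1−f)δ)/sin δ ≈ 0.979, b = sin(fδ)/sin δ ≈ 1.052.
p = a·p₁ + b·p₂ ≈ (0.437, 0.576, 0.691); φ = arcsin(p_z) ≈ 43.67°, λ = atan2(p_y, p_x) ≈ 52.83°.

≈ lat 44°N, lon 53°E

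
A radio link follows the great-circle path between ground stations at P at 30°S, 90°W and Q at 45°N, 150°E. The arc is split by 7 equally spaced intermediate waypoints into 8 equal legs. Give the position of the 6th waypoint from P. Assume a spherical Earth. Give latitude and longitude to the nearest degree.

Write both endpoints as unit vectors p₁, p₂ with components (cos φ cos λ, cos φ sin λ, sin φ).
The central angle between the endpoints is δ = arccos(p₁·p₂) ≈ 2.291 rad (131.3°).
Interpolate at f = 6/8 with slerp weights a = sin((1−f)δ)/sin δ ≈ 0.721, b = sin(fδ)/sin δ ≈ 1.316.
p = a·p₁ + b·p₂ ≈ (-0.806, -0.159, 0.570); φ = arcsin(p_z) ≈ 34.76°, λ = atan2(p_y, p_x) ≈ -168.82°.

≈ 35°N, 169°W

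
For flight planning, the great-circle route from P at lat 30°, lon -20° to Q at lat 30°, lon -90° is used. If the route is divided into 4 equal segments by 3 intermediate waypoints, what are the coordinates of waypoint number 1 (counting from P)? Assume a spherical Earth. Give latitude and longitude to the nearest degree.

From cos δ = sin φ₁ sin φ₂ + cos φ₁ cos φ₂ cos Δλ, the central angle is δ ≈ 1.040 rad (59.6°).
Interpolate at f = 1/4 with slerp weights a = sin((1−f)δ)/sin δ ≈ 0.815, b = sin(fδ)/sin δ ≈ 0.298.
p = a·p₁ + b·p₂ ≈ (0.664, -0.500, 0.557); φ = arcsin(p_z) ≈ 33.83°, λ = atan2(p_y, p_x) ≈ -36.98°.

≈ lat 34°, lon -37°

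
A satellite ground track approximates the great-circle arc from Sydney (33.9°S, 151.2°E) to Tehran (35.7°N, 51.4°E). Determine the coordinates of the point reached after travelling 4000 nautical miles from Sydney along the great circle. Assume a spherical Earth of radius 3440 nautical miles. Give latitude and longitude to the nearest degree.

≈ 7°N, 96°E

Convert each endpoint to a unit vector on the sphere (x = cos φ cos λ, y = cos φ sin λ, z = sin φ).
The central angle between the endpoints is δ = arccos(p₁·p₂) ≈ 2.027 rad (116.1°). The total great-circle distance is δ·R ≈ 2.027 × 3440 ≈ 6972 nmi, so the target fraction is f = 4000/6972 ≈ 0.574.
Interpolate at f ≈ 0.574 with slerp weights a = sin((1−f)δ)/sin δ ≈ 0.847, b = sin(fδ)/sin δ ≈ 1.022.
p = a·p₁ + b·p₂ ≈ (-0.098, 0.987, 0.124); φ = arcsin(p_z) ≈ 7.14°, λ = atan2(p_y, p_x) ≈ 95.67°.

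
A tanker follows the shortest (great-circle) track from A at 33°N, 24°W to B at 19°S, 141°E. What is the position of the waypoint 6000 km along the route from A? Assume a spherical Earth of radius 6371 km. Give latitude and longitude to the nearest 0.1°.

Convert each endpoint to a unit vector on the sphere (x = cos φ cos λ, y = cos φ sin λ, z = sin φ).
The central angle between the endpoints is δ = arccos(p₁·p₂) ≈ 2.803 rad (160.6°). The total great-circle distance is δ·R ≈ 2.803 × 6371 ≈ 17859 km, so the target fraction is f = 6000/17859 ≈ 0.336.
Interpolate at f ≈ 0.336 with slerp weights a = sin((1−f)δ)/sin δ ≈ 2.886, b = sin(fδ)/sin δ ≈ 2.435.
p = a·p₁ + b·p₂ ≈ (0.421, 0.465, 0.779); φ = arcsin(p_z) ≈ 51.15°, λ = atan2(p_y, p_x) ≈ 47.81°.

≈ 51.1°N, 47.8°E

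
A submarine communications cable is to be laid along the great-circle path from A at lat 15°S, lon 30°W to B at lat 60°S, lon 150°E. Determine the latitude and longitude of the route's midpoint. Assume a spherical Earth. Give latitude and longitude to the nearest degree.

≈ lat 68°S, lon 30°W

Convert each endpoint to a unit vector on the sphere (x = cos φ cos λ, y = cos φ sin λ, z = sin φ).
The central angle between the endpoints is δ = arccos(p₁·p₂) ≈ 1.833 rad (105.0°).
Interpolate at f = 1/2 with slerp weights a = sin((1−f)δ)/sin δ ≈ 0.821, b = sin(fδ)/sin δ ≈ 0.821.
p = a·p₁ + b·p₂ ≈ (0.331, -0.191, -0.924); φ = arcsin(p_z) ≈ -67.50°, λ = atan2(p_y, p_x) ≈ -30.00°.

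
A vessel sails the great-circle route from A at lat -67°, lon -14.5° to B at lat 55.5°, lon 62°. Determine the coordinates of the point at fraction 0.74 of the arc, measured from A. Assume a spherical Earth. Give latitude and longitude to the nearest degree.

≈ lat 24°, lon 42°

Write both endpoints as unit vectors p₁, p₂ with components (cos φ cos λ, cos φ sin λ, sin φ).
The central angle between the endpoints is δ = arccos(p₁·p₂) ≈ 2.356 rad (135.0°).
Interpolate at f = 0.74 with slerp weights a = sin((1−f)δ)/sin δ ≈ 0.813, b = sin(fδ)/sin δ ≈ 1.393.
p = a·p₁ + b·p₂ ≈ (0.678, 0.617, 0.400); φ = arcsin(p_z) ≈ 23.55°, λ = atan2(p_y, p_x) ≈ 42.31°.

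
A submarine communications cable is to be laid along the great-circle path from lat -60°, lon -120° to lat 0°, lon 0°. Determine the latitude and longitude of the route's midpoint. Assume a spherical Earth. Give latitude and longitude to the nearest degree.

≈ lat -45°, lon -30°

The haversine formula gives a central angle δ ≈ 1.823 rad (104.5°) between the endpoints.
Interpolate at f = 1/2 with slerp weights a = sin((1−f)δ)/sin δ ≈ 0.816, b = sin(fδ)/sin δ ≈ 0.816.
p = a·p₁ + b·p₂ ≈ (0.612, -0.354, -0.707); φ = arcsin(p_z) ≈ -45.00°, λ = atan2(p_y, p_x) ≈ -30.00°.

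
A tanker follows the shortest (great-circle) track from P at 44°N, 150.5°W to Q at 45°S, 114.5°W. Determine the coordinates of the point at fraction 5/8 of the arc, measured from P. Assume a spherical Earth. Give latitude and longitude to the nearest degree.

≈ 12°S, 129°W

From cos δ = sin φ₁ sin φ₂ + cos φ₁ cos φ₂ cos Δλ, the central angle is δ ≈ 1.651 rad (94.6°).
Interpolate at f = 5/8 with slerp weights a = sin((1−f)δ)/sin δ ≈ 0.582, b = sin(fδ)/sin δ ≈ 0.861.
p = a·p₁ + b·p₂ ≈ (-0.617, -0.760, -0.204); φ = arcsin(p_z) ≈ -11.79°, λ = atan2(p_y, p_x) ≈ -129.06°.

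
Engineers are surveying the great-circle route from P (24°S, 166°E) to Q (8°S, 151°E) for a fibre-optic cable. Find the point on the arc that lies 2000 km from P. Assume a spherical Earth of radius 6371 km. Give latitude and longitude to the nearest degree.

From cos δ = sin φ₁ sin φ₂ + cos φ₁ cos φ₂ cos Δλ, the central angle is δ ≈ 0.375 rad (21.5°). The total great-circle distance is δ·R ≈ 0.375 × 6371 ≈ 2390 km, so the target fraction is f = 2000/2390 ≈ 0.837.
Interpolate at f ≈ 0.837 with slerp weights a = sin((1−f)δ)/sin δ ≈ 0.167, b = sin(fδ)/sin δ ≈ 0.843.
p = a·p₁ + b·p₂ ≈ (-0.878, 0.441, -0.185); φ = arcsin(p_z) ≈ -10.68°, λ = atan2(p_y, p_x) ≈ 153.30°.

≈ (11°S, 153°E)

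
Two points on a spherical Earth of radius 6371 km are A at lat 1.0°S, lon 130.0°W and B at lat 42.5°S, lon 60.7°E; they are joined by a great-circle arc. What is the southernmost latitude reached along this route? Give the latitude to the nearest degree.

The great circle lies in the plane with unit normal n̂ = (p₁ × p₂)/|p₁ × p₂|.
Here n̂_z ≈ -0.195; the vertex latitude is φ_max = arccos|n̂_z| ≈ 78.8°.

≈ 79°S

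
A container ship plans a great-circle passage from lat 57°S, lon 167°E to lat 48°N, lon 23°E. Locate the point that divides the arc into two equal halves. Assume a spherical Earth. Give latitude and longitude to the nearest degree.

From cos δ = sin φ₁ sin φ₂ + cos φ₁ cos φ₂ cos Δλ, the central angle is δ ≈ 2.734 rad (156.6°).
Interpolate at f = 1/2 with slerp weights a = sin((1−f)δ)/sin δ ≈ 2.471, b = sin(fδ)/sin δ ≈ 2.471.
p = a·p₁ + b·p₂ ≈ (0.211, 0.949, -0.236); φ = arcsin(p_z) ≈ -13.65°, λ = atan2(p_y, p_x) ≈ 77.48°.

≈ lat 14°S, lon 77°E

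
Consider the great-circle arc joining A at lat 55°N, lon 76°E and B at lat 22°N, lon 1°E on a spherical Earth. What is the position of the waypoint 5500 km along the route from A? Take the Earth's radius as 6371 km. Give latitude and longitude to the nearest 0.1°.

The haversine formula gives a central angle δ ≈ 1.110 rad (63.6°) between the endpoints. The total great-circle distance is δ·R ≈ 1.110 × 6371 ≈ 7073 km, so the target fraction is f = 5500/7073 ≈ 0.778.
Interpolate at f ≈ 0.778 with slerp weights a = sin((1−f)δ)/sin δ ≈ 0.273, b = sin(fδ)/sin δ ≈ 0.848.
p = a·p₁ + b·p₂ ≈ (0.824, 0.166, 0.541); φ = arcsin(p_z) ≈ 32.77°, λ = atan2(p_y, p_x) ≈ 11.36°.

≈ lat 32.8°N, lon 11.4°E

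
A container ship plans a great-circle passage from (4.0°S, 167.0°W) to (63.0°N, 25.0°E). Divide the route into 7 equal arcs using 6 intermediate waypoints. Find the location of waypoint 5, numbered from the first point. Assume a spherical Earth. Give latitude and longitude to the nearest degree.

≈ (80°N, 155°E)

Write both endpoints as unit vectors p₁, p₂ with components (cos φ cos λ, cos φ sin λ, sin φ).
The central angle between the endpoints is δ = arccos(p₁·p₂) ≈ 2.100 rad (120.3°).
Interpolate at f = 5/7 with slerp weights a = sin((1−f)δ)/sin δ ≈ 0.654, b = sin(fδ)/sin δ ≈ 1.156.
p = a·p₁ + b·p₂ ≈ (-0.160, 0.075, 0.984); φ = arcsin(p_z) ≈ 79.80°, λ = atan2(p_y, p_x) ≈ 154.97°.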